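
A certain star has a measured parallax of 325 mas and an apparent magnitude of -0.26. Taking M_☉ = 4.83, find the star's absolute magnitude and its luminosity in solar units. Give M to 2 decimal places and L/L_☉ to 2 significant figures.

M ≈ 2.30; L/L_☉ ≈ 10

d = 1/p = 1000/325 mas = 3.077 pc
M = m − 5 log₁₀ d + 5 = -0.26 − 5·0.4881 + 5 = 2.299
M − M_☉ = 2.299 − 4.83 = -2.531
L/L_☉ = 10^(−0.4 × -2.531) = 10.29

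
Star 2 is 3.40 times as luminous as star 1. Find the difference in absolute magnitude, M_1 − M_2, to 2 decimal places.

M_1 − M_2 ≈ 1.33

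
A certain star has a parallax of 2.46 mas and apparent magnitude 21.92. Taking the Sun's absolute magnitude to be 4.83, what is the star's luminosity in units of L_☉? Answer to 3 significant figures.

d = 1/p = 1000/2.46 mas = 406.5 pc
M = m − 5 log₁₀ d + 5 = 21.92 − 5·2.6091 + 5 = 13.875
M − M_☉ = 13.875 − 4.83 = 9.045
L/L_☉ = 10^(−0.4 × 9.045) = 2.411×10^-4

L/L_☉ ≈ 2.41×10^-4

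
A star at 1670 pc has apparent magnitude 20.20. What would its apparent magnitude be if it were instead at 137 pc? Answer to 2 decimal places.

Flux ∝ 1/d², so Δm = 5 log₁₀(d₂/d₁) = 5 log₁₀(137/1670) = -5.430
m₂ = m₁ + Δm = 20.20 + (-5.430) = 14.770

m ≈ 14.77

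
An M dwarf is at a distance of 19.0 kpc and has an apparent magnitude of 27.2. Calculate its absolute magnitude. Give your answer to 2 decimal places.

d = 19.0 kpc = 19000 pc
5 log₁₀(d/10 pc) = 5 log₁₀(19000) − 5 = 16.394
M = m − 5 log₁₀(d/10) = 27.2 − 16.394 = 10.806

M ≈ 10.81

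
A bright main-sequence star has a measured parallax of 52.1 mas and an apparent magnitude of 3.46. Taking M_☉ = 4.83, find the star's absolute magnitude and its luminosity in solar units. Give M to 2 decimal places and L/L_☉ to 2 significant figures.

M ≈ 2.04; L/L_☉ ≈ 13

d = 1/p = 1000/52.1 mas = 19.19 pc
M = m − 5 log₁₀ d + 5 = 3.46 − 5·1.2832 + 5 = 2.044
M − M_☉ = 2.044 − 4.83 = -2.786
L/L_☉ = 10^(−0.4 × -2.786) = 13.01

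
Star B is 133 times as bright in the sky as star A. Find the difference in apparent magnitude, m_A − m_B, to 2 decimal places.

Pogson: Δm = −2.5 log₁₀(ratio) = −2.5 log₁₀(133) = −2.5 × 2.1239 = -5.310
Star B is brighter so has the smaller magnitude: m_A − m_B is positive.

m_A − m_B ≈ 5.31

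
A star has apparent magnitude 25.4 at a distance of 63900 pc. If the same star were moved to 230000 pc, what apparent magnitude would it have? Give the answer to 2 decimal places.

Flux ∝ 1/d², so Δm = 5 log₁₀(d₂/d₁) = 5 log₁₀(230000/63900) = 2.781
m₂ = m₁ + Δm = 25.4 + (2.781) = 28.181

m ≈ 28.18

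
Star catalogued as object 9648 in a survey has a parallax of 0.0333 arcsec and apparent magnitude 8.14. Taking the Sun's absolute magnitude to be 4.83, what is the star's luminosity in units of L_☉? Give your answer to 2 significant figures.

L/L_☉ ≈ 0.43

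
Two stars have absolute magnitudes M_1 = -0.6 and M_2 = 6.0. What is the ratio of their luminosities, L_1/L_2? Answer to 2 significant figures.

ΔM = M_1 − M_2 = -6.6
L_1/L_2 = 10^(−0.4 ΔM) = 10^2.640 = 436.5

L_1/L_2 ≈ 440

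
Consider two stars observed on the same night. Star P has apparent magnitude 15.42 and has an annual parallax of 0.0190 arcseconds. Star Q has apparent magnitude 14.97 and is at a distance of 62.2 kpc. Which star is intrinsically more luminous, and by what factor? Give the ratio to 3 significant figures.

Star P: d = 1/p = 1/0.0190″ = 52.63 pc
Star P: M = m − 5 log₁₀ d + 5 = 15.42 − 5·1.7212 + 5 = 11.814
Star Q: d = 62.2 kpc = 62200 pc
Star Q: M = m − 5 log₁₀ d + 5 = 14.97 − 5·4.7938 + 5 = -3.999
ΔM = M_P − M_Q = 11.814 − (-3.999) = 15.813; smaller M is more luminous → Star Q.
L ratio = 10^(0.4 |ΔM|) = 10^6.325 = 2.114×10^6

Star Q is more luminous, by a factor of 2.11×10^6.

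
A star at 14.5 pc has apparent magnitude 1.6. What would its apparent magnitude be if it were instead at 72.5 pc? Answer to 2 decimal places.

Flux ∝ 1/d², so Δm = 5 log₁₀(d₂/d₁) = 5 log₁₀(72.5/14.5) = 3.495
m₂ = m₁ + Δm = 1.6 + (3.495) = 5.095

m ≈ 5.09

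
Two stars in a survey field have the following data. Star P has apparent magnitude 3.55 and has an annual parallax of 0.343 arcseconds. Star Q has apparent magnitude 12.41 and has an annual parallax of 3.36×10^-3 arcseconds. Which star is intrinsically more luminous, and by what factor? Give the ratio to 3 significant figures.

Star Q is more luminous, by a factor of 2.98.

Star P: d = 1/p = 1/0.343″ = 2.915 pc
Star P: M = m − 5 log₁₀ d + 5 = 3.55 − 5·0.4647 + 5 = 6.226
Star Q: d = 1/p = 1/3.36×10^-3″ = 297.6 pc
Star Q: M = m − 5 log₁₀ d + 5 = 12.41 − 5·2.4737 + 5 = 5.042
ΔM = M_P − M_Q = 6.226 − (5.042) = 1.185; smaller M is more luminous → Star Q.
L ratio = 10^(0.4 |ΔM|) = 10^0.474 = 2.978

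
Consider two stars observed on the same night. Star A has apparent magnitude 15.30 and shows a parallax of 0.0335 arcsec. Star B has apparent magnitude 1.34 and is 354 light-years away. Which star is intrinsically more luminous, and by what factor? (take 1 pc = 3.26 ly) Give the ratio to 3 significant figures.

Star B is more luminous, by a factor of 5.08×10^6.

Star A: d = 1/p = 1/0.0335″ = 29.85 pc
Star A: M = m − 5 log₁₀ d + 5 = 15.30 − 5·1.4750 + 5 = 12.925
Star B: d = 354 ly / 3.26 = 108.6 pc
Star B: M = m − 5 log₁₀ d + 5 = 1.34 − 5·2.0358 + 5 = -3.839
ΔM = M_A − M_B = 12.925 − (-3.839) = 16.764; smaller M is more luminous → Star B.
L ratio = 10^(0.4 |ΔM|) = 10^6.706 = 5.078×10^6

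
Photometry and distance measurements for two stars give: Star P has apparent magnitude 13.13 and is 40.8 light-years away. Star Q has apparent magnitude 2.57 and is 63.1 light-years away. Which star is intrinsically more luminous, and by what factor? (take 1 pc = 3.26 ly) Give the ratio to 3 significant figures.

Star Q is more luminous, by a factor of 40100.

Star P: d = 40.8 ly / 3.26 = 12.52 pc
Star P: M = m − 5 log₁₀ d + 5 = 13.13 − 5·1.0974 + 5 = 12.643
Star Q: d = 63.1 ly / 3.26 = 19.36 pc
Star Q: M = m − 5 log₁₀ d + 5 = 2.57 − 5·1.2868 + 5 = 1.136
ΔM = M_P − M_Q = 12.643 − (1.136) = 11.507; smaller M is more luminous → Star Q.
L ratio = 10^(0.4 |ΔM|) = 10^4.603 = 40060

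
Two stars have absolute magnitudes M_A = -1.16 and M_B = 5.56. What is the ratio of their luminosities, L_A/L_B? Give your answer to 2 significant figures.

L_A/L_B ≈ 490

ΔM = M_A − M_B = -6.72
L_A/L_B = 10^(−0.4 ΔM) = 10^2.688 = 487.5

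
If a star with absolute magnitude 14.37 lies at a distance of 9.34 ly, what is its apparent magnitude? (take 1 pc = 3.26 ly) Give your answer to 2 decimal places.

m ≈ 11.66

d = 9.34 ly / 3.26 = 2.865 pc
m = M + 5 log₁₀ d − 5 = 14.37 + 5·0.4571 − 5 = 11.656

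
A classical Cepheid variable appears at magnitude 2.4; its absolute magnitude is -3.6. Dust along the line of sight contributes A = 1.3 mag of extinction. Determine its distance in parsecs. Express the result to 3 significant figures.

d ≈ 87.1 pc

m − M = 5 log₁₀(d/10 pc) + A  ⇒  2.4 − (-3.6) − 1.3 = 5 log₁₀(d/10)
4.700 = 5 log₁₀(d/10)
log₁₀ d = (m − M − A)/5 + 1 = 1.9400
d = 10^1.9400 = 87.10 pc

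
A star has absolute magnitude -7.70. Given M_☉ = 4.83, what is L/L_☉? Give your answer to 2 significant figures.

M − M_☉ = -7.70 − 4.83 = -12.530
L/L_☉ = 10^(−0.4 (M − M_☉)) = 10^5.012 = 102800

L/L_☉ ≈ 100000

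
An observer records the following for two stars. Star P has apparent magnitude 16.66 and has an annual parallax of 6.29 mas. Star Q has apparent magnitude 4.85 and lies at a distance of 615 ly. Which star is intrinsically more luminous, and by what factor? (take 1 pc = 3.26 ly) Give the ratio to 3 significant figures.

Star P: p = 6.29 mas = 6.29×10^-3″ → d = 1/p = 159.0 pc
Star P: M = m − 5 log₁₀ d + 5 = 16.66 − 5·2.2013 + 5 = 10.653
Star Q: d = 615 ly / 3.26 = 188.7 pc
Star Q: M = m − 5 log₁₀ d + 5 = 4.85 − 5·2.2757 + 5 = -1.528
ΔM = M_P − M_Q = 10.653 − (-1.528) = 12.182; smaller M is more luminous → Star Q.
L ratio = 10^(0.4 |ΔM|) = 10^4.873 = 74580

Star Q is more luminous, by a factor of 74600.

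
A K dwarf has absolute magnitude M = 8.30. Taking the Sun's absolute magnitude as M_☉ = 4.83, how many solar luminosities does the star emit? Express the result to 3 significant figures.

L/L_☉ ≈ 0.0409

M − M_☉ = 8.30 − 4.83 = 3.470
L/L_☉ = 10^(−0.4 (M − M_☉)) = 10^-1.388 = 0.04093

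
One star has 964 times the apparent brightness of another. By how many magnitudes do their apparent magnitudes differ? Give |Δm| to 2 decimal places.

|Δm| ≈ 7.46

Pogson: Δm = −2.5 log₁₀(ratio) = −2.5 log₁₀(964) = −2.5 × 2.9841 = -7.460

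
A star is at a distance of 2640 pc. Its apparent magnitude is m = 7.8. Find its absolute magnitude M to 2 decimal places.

5 log₁₀(d/10 pc) = 5 log₁₀(2640) − 5 = 12.108
M = m − 5 log₁₀(d/10) = 7.8 − 12.108 = -4.308

M ≈ -4.31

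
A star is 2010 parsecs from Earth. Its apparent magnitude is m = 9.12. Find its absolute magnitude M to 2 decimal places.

5 log₁₀(d/10 pc) = 5 log₁₀(2010) − 5 = 11.516
M = m − 5 log₁₀(d/10) = 9.12 − 11.516 = -2.396

M ≈ -2.40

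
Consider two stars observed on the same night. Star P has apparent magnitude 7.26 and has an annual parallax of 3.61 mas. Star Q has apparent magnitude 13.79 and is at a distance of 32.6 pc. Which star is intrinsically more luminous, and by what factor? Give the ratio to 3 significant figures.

Star P: p = 3.61 mas = 3.61×10^-3″ → d = 1/p = 277.0 pc
Star P: M = m − 5 log₁₀ d + 5 = 7.26 − 5·2.4425 + 5 = 0.048
Star Q: M = m − 5 log₁₀ d + 5 = 13.79 − 5·1.5132 + 5 = 11.224
ΔM = M_P − M_Q = 0.048 − (11.224) = -11.176; smaller M is more luminous → Star P.
L ratio = 10^(0.4 |ΔM|) = 10^4.471 = 29550

Star P is more luminous, by a factor of 29500.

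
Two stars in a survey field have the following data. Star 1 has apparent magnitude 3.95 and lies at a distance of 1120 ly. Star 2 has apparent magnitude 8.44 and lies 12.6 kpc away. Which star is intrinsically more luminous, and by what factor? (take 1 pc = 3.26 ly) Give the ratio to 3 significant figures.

Star 2 is more luminous, by a factor of 21.5.

Star 1: d = 1120 ly / 3.26 = 343.6 pc
Star 1: M = m − 5 log₁₀ d + 5 = 3.95 − 5·2.5360 + 5 = -3.730
Star 2: d = 12.6 kpc = 12600 pc
Star 2: M = m − 5 log₁₀ d + 5 = 8.44 − 5·4.1004 + 5 = -7.062
ΔM = M_1 − M_2 = -3.730 − (-7.062) = 3.332; smaller M is more luminous → Star 2.
L ratio = 10^(0.4 |ΔM|) = 10^1.333 = 21.51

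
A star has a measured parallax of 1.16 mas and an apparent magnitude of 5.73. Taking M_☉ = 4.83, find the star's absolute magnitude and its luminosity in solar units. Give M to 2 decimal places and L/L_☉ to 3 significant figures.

d = 1/p = 1000/1.16 mas = 862.1 pc
M = m − 5 log₁₀ d + 5 = 5.73 − 5·2.9355 + 5 = -3.948
M − M_☉ = -3.948 − 4.83 = -8.778
L/L_☉ = 10^(−0.4 × -8.778) = 3244

M ≈ -3.95; L/L_☉ ≈ 3240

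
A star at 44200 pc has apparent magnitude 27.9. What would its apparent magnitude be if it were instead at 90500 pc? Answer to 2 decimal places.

Flux ∝ 1/d², so Δm = 5 log₁₀(d₂/d₁) = 5 log₁₀(90500/44200) = 1.556
m₂ = m₁ + Δm = 27.9 + (1.556) = 29.456

m ≈ 29.46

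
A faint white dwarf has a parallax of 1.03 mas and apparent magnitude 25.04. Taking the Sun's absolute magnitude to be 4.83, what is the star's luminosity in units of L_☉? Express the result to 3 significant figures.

L/L_☉ ≈ 7.77×10^-5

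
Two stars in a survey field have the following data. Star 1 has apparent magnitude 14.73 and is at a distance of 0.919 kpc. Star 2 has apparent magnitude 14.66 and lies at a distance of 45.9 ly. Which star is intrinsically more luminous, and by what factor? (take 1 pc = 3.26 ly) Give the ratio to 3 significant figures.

Star 1 is more luminous, by a factor of 3990.

Star 1: d = 0.919 kpc = 919.0 pc
Star 1: M = m − 5 log₁₀ d + 5 = 14.73 − 5·2.9633 + 5 = 4.913
Star 2: d = 45.9 ly / 3.26 = 14.08 pc
Star 2: M = m − 5 log₁₀ d + 5 = 14.66 − 5·1.1486 + 5 = 13.917
ΔM = M_1 − M_2 = 4.913 − (13.917) = -9.004; smaller M is more luminous → Star 1.
L ratio = 10^(0.4 |ΔM|) = 10^3.601 = 3994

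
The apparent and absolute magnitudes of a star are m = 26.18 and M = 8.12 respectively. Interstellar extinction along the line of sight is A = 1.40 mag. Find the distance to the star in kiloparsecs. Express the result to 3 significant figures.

d ≈ 21.5 kpc

m − M = 5 log₁₀(d/10 pc) + A  ⇒  26.18 − (8.12) − 1.40 = 5 log₁₀(d/10)
16.660 = 5 log₁₀(d/10)
log₁₀ d = (m − M − A)/5 + 1 = 4.3320
d = 10^4.3320 = 21480 pc
= 21.48 kpc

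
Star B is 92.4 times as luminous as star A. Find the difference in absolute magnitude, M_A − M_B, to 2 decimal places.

Pogson: ΔM = −2.5 log₁₀(ratio) = −2.5 log₁₀(92.4) = −2.5 × 1.9657 = -4.914
Star B is brighter so has the smaller magnitude: M_A − M_B is positive.

M_A − M_B ≈ 4.91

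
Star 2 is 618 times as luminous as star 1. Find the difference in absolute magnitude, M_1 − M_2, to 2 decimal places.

M_1 − M_2 ≈ 6.98

Pogson: ΔM = −2.5 log₁₀(ratio) = −2.5 log₁₀(618) = −2.5 × 2.7910 = -6.977
Star 2 is brighter so has the smaller magnitude: M_1 − M_2 is positive.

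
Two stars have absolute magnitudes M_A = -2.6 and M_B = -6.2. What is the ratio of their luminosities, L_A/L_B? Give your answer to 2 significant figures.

L_A/L_B ≈ 0.036

ΔM = M_A − M_B = 3.6
L_A/L_B = 10^(−0.4 ΔM) = 10^-1.440 = 0.03631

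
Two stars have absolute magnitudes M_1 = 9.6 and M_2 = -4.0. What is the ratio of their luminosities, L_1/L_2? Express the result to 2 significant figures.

L_1/L_2 ≈ 3.6×10^-6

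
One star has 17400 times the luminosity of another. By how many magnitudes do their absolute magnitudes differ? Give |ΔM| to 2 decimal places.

|ΔM| ≈ 10.60

Pogson: ΔM = −2.5 log₁₀(ratio) = −2.5 log₁₀(17400) = −2.5 × 4.2405 = -10.601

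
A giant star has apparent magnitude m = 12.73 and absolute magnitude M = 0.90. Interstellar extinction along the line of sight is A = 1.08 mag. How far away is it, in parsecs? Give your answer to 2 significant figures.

d ≈ 1400 pc

m − M = 5 log₁₀(d/10 pc) + A  ⇒  12.73 − (0.90) − 1.08 = 5 log₁₀(d/10)
10.750 = 5 log₁₀(d/10)
log₁₀ d = (m − M − A)/5 + 1 = 3.1500
d = 10^3.1500 = 1413 pc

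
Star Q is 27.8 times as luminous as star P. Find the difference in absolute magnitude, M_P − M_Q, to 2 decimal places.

M_P − M_Q ≈ 3.61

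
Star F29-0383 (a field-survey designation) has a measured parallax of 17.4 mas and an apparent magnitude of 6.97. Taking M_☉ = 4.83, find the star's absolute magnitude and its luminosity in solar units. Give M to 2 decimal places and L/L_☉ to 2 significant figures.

M ≈ 3.17; L/L_☉ ≈ 4.6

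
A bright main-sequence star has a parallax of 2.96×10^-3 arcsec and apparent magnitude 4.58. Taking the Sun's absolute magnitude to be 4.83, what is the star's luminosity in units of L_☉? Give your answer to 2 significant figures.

d = 1/p = 1/2.96×10^-3″ = 337.8 pc
M = m − 5 log₁₀ d + 5 = 4.58 − 5·2.5287 + 5 = -3.064
M − M_☉ = -3.064 − 4.83 = -7.894
L/L_☉ = 10^(−0.4 × -7.894) = 1437

L/L_☉ ≈ 1400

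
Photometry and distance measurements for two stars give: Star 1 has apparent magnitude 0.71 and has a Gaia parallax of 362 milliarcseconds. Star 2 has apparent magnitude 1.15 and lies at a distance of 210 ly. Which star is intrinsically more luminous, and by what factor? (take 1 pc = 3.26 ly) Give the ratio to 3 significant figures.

Star 2 is more luminous, by a factor of 363.

Star 1: p = 362 mas = 0.362″ → d = 1/p = 2.762 pc
Star 1: M = m − 5 log₁₀ d + 5 = 0.71 − 5·0.4413 + 5 = 3.504
Star 2: d = 210 ly / 3.26 = 64.42 pc
Star 2: M = m − 5 log₁₀ d + 5 = 1.15 − 5·1.8090 + 5 = -2.895
ΔM = M_1 − M_2 = 3.504 − (-2.895) = 6.399; smaller M is more luminous → Star 2.
L ratio = 10^(0.4 |ΔM|) = 10^2.559 = 362.6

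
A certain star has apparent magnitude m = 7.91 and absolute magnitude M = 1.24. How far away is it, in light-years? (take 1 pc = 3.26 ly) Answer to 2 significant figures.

d ≈ 700 ly

μ = m − M = 6.670
m − M = 5 log₁₀ d − 5
log₁₀ d = (m − M)/5 + 1 = 2.3340
d = 10^2.3340 = 215.8 pc
= 703.4 ly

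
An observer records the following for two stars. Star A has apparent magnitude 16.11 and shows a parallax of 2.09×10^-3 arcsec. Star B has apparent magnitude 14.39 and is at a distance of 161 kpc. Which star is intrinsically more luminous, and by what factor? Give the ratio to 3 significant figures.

Star B is more luminous, by a factor of 552000.

Star A: d = 1/p = 1/2.09×10^-3″ = 478.5 pc
Star A: M = m − 5 log₁₀ d + 5 = 16.11 − 5·2.6799 + 5 = 7.711
Star B: d = 161 kpc = 161000 pc
Star B: M = m − 5 log₁₀ d + 5 = 14.39 − 5·5.2068 + 5 = -6.644
ΔM = M_A − M_B = 7.711 − (-6.644) = 14.355; smaller M is more luminous → Star B.
L ratio = 10^(0.4 |ΔM|) = 10^5.742 = 552000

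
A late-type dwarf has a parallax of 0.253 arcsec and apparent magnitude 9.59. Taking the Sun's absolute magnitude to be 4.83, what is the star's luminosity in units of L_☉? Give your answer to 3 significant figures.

L/L_☉ ≈ 1.95×10^-3

d = 1/p = 1/0.253″ = 3.953 pc
M = m − 5 log₁₀ d + 5 = 9.59 − 5·0.5969 + 5 = 11.606
M − M_☉ = 11.606 − 4.83 = 6.776
L/L_☉ = 10^(−0.4 × 6.776) = 1.949×10^-3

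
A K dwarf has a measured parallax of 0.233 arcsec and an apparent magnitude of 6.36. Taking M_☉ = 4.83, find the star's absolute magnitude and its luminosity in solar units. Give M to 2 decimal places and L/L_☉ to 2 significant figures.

M ≈ 8.20; L/L_☉ ≈ 0.045

d = 1/p = 1/0.233″ = 4.292 pc
M = m − 5 log₁₀ d + 5 = 6.36 − 5·0.6326 + 5 = 8.197
M − M_☉ = 8.197 − 4.83 = 3.367
L/L_☉ = 10^(−0.4 × 3.367) = 0.04501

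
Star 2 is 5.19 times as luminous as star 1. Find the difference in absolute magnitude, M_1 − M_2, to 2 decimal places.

Pogson: ΔM = −2.5 log₁₀(ratio) = −2.5 log₁₀(5.19) = −2.5 × 0.7152 = -1.788
Star 2 is brighter so has the smaller magnitude: M_1 − M_2 is positive.

M_1 − M_2 ≈ 1.79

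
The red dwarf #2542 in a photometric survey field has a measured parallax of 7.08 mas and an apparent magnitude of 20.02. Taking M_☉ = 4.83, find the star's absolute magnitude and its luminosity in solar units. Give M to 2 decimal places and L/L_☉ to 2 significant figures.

M ≈ 14.27; L/L_☉ ≈ 1.7×10^-4

d = 1/p = 1000/7.08 mas = 141.2 pc
M = m − 5 log₁₀ d + 5 = 20.02 − 5·2.1500 + 5 = 14.270
M − M_☉ = 14.270 − 4.83 = 9.440
L/L_☉ = 10^(−0.4 × 9.440) = 1.675×10^-4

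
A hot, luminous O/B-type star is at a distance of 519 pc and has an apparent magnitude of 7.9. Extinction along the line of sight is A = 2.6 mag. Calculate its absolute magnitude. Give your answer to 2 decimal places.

5 log₁₀(d/10 pc) = 5 log₁₀(519.0) − 5 = 8.576
M = m − 5 log₁₀(d/10) − A = 7.9 − 8.576 − 2.6 = -3.276

M ≈ -3.28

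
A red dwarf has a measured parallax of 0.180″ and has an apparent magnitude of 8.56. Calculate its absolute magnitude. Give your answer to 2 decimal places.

M ≈ 9.84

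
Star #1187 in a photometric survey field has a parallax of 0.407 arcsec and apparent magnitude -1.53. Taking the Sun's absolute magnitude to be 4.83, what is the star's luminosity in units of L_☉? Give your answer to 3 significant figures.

d = 1/p = 1/0.407″ = 2.457 pc
M = m − 5 log₁₀ d + 5 = -1.53 − 5·0.3904 + 5 = 1.518
M − M_☉ = 1.518 − 4.83 = -3.312
L/L_☉ = 10^(−0.4 × -3.312) = 21.13

L/L_☉ ≈ 21.1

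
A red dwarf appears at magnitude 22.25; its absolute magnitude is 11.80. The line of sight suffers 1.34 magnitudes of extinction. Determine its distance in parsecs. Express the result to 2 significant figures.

m − M = 5 log₁₀(d/10 pc) + A  ⇒  22.25 − (11.80) − 1.34 = 5 log₁₀(d/10)
9.110 = 5 log₁₀(d/10)
log₁₀ d = (m − M − A)/5 + 1 = 2.8220
d = 10^2.8220 = 663.7 pc

d ≈ 660 pc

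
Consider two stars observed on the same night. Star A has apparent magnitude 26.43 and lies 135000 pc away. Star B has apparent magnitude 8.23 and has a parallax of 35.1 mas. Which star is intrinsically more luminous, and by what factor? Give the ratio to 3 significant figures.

Star A is more luminous, by a factor of 1.18.

Star A: M = m − 5 log₁₀ d + 5 = 26.43 − 5·5.1303 + 5 = 5.778
Star B: p = 35.1 mas = 0.0351″ → d = 1/p = 28.49 pc
Star B: M = m − 5 log₁₀ d + 5 = 8.23 − 5·1.4547 + 5 = 5.957
ΔM = M_A − M_B = 5.778 − (5.957) = -0.178; smaller M is more luminous → Star A.
L ratio = 10^(0.4 |ΔM|) = 10^0.071 = 1.178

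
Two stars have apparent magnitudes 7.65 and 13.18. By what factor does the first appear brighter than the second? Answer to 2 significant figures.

160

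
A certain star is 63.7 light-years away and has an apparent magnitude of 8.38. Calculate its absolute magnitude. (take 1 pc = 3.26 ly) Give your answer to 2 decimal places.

d = 63.7 ly / 3.26 = 19.54 pc
5 log₁₀(d/10 pc) = 5 log₁₀(19.54) − 5 = 1.455
M = m − 5 log₁₀(d/10) = 8.38 − 1.455 = 6.925

M ≈ 6.93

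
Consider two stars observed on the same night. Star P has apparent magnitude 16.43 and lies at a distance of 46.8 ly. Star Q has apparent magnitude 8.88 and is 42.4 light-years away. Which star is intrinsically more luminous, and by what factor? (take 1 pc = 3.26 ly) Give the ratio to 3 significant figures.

Star P: d = 46.8 ly / 3.26 = 14.36 pc
Star P: M = m − 5 log₁₀ d + 5 = 16.43 − 5·1.1570 + 5 = 15.645
Star Q: d = 42.4 ly / 3.26 = 13.01 pc
Star Q: M = m − 5 log₁₀ d + 5 = 8.88 − 5·1.1141 + 5 = 8.309
ΔM = M_P − M_Q = 15.645 − (8.309) = 7.336; smaller M is more luminous → Star Q.
L ratio = 10^(0.4 |ΔM|) = 10^2.934 = 859.5

Star Q is more luminous, by a factor of 859.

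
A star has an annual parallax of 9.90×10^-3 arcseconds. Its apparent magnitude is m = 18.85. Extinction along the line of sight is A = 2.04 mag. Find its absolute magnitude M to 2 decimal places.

d = 1/p = 1/9.90×10^-3″ = 101.0 pc
5 log₁₀(d/10 pc) = 5 log₁₀(101.0) − 5 = 5.022
M = m − 5 log₁₀(d/10) − A = 18.85 − 5.022 − 2.04 = 11.788

M ≈ 11.79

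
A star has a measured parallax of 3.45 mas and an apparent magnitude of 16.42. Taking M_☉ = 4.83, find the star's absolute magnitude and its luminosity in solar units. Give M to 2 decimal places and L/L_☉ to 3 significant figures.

d = 1/p = 1000/3.45 mas = 289.9 pc
M = m − 5 log₁₀ d + 5 = 16.42 − 5·2.4622 + 5 = 9.109
M − M_☉ = 9.109 − 4.83 = 4.279
L/L_☉ = 10^(−0.4 × 4.279) = 0.01943

M ≈ 9.11; L/L_☉ ≈ 0.0194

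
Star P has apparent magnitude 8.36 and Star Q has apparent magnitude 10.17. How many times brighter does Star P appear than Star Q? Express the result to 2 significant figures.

5.3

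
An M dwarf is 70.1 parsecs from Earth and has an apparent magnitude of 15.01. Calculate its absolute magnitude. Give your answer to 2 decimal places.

M ≈ 10.78

5 log₁₀(d/10 pc) = 5 log₁₀(70.10) − 5 = 4.229
M = m − 5 log₁₀(d/10) = 15.01 − 4.229 = 10.781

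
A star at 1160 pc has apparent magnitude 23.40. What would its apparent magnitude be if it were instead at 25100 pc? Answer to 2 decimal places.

m ≈ 30.08

Flux ∝ 1/d², so Δm = 5 log₁₀(d₂/d₁) = 5 log₁₀(25100/1160) = 6.676
m₂ = m₁ + Δm = 23.40 + (6.676) = 30.076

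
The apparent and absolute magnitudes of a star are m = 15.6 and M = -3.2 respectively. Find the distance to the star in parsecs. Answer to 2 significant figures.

μ = m − M = 18.800
m − M = 5 log₁₀ d − 5
log₁₀ d = (m − M)/5 + 1 = 4.7600
d = 10^4.7600 = 57540 pc

d ≈ 58000 pc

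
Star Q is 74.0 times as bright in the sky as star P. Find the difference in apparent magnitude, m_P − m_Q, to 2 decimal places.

m_P − m_Q ≈ 4.67

Pogson: Δm = −2.5 log₁₀(ratio) = −2.5 log₁₀(74.0) = −2.5 × 1.8692 = -4.673
Star Q is brighter so has the smaller magnitude: m_P − m_Q is positive.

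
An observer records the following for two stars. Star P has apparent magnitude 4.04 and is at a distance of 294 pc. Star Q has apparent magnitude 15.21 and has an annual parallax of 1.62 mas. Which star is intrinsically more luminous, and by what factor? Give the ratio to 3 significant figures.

Star P is more luminous, by a factor of 6660.

Star P: M = m − 5 log₁₀ d + 5 = 4.04 − 5·2.4683 + 5 = -3.302
Star Q: p = 1.62 mas = 1.62×10^-3″ → d = 1/p = 617.3 pc
Star Q: M = m − 5 log₁₀ d + 5 = 15.21 − 5·2.7905 + 5 = 6.258
ΔM = M_P − M_Q = -3.302 − (6.258) = -9.559; smaller M is more luminous → Star P.
L ratio = 10^(0.4 |ΔM|) = 10^3.824 = 6664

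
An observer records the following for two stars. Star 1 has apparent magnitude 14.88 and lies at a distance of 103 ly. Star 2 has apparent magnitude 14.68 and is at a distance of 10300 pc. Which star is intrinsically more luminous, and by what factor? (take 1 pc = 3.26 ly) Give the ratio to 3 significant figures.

Star 1: d = 103 ly / 3.26 = 31.60 pc
Star 1: M = m − 5 log₁₀ d + 5 = 14.88 − 5·1.4996 + 5 = 12.382
Star 2: M = m − 5 log₁₀ d + 5 = 14.68 − 5·4.0128 + 5 = -0.384
ΔM = M_1 − M_2 = 12.382 − (-0.384) = 12.766; smaller M is more luminous → Star 2.
L ratio = 10^(0.4 |ΔM|) = 10^5.106 = 127800

Star 2 is more luminous, by a factor of 128000.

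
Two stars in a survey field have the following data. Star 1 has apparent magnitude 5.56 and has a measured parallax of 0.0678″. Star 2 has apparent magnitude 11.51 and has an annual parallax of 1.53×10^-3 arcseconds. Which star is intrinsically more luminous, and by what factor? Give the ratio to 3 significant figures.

Star 2 is more luminous, by a factor of 8.19.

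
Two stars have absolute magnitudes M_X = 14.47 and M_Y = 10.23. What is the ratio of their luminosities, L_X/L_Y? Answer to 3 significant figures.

L_X/L_Y ≈ 0.0201

ΔM = M_X − M_Y = 4.24
L_X/L_Y = 10^(−0.4 ΔM) = 10^-1.696 = 0.02014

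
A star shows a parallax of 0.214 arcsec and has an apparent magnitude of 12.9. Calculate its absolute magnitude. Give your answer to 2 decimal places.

M ≈ 14.55

d = 1/p = 1/0.214″ = 4.673 pc
5 log₁₀(d/10 pc) = 5 log₁₀(4.673) − 5 = -1.652
M = m − 5 log₁₀(d/10) = 12.9 + 1.652 = 14.552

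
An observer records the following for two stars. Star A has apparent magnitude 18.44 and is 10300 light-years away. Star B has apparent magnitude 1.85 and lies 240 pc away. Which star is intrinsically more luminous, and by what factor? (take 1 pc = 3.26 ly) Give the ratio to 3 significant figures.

Star B is more luminous, by a factor of 25000.

Star A: d = 10300 ly / 3.26 = 3160 pc
Star A: M = m − 5 log₁₀ d + 5 = 18.44 − 5·3.4996 + 5 = 5.942
Star B: M = m − 5 log₁₀ d + 5 = 1.85 − 5·2.3802 + 5 = -5.051
ΔM = M_A − M_B = 5.942 − (-5.051) = 10.993; smaller M is more luminous → Star B.
L ratio = 10^(0.4 |ΔM|) = 10^4.397 = 24960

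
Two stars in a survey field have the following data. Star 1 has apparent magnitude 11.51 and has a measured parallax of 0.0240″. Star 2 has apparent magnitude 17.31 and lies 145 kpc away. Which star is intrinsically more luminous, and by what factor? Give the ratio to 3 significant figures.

Star 2 is more luminous, by a factor of 58000.

Star 1: d = 1/p = 1/0.0240″ = 41.67 pc
Star 1: M = m − 5 log₁₀ d + 5 = 11.51 − 5·1.6198 + 5 = 8.411
Star 2: d = 145 kpc = 145000 pc
Star 2: M = m − 5 log₁₀ d + 5 = 17.31 − 5·5.1614 + 5 = -3.497
ΔM = M_1 − M_2 = 8.411 − (-3.497) = 11.908; smaller M is more luminous → Star 2.
L ratio = 10^(0.4 |ΔM|) = 10^4.763 = 57960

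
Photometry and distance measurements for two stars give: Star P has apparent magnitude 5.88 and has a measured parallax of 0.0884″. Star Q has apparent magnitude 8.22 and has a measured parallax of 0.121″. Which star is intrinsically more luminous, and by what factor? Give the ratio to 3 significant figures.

Star P: d = 1/p = 1/0.0884″ = 11.31 pc
Star P: M = m − 5 log₁₀ d + 5 = 5.88 − 5·1.0535 + 5 = 5.612
Star Q: d = 1/p = 1/0.121″ = 8.264 pc
Star Q: M = m − 5 log₁₀ d + 5 = 8.22 − 5·0.9172 + 5 = 8.634
ΔM = M_P − M_Q = 5.612 − (8.634) = -3.022; smaller M is more luminous → Star P.
L ratio = 10^(0.4 |ΔM|) = 10^1.209 = 16.17

Star P is more luminous, by a factor of 16.2.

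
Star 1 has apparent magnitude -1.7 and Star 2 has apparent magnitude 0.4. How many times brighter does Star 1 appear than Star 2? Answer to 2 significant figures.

6.9

Magnitude difference = -2.1
Flux ratio = 10^(−0.4 Δm) = 10^(−0.4 × -2.1) = 10^0.840 = 6.918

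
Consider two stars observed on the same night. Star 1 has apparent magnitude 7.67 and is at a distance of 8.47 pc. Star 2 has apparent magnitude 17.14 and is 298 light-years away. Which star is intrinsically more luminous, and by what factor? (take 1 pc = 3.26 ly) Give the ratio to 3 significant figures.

Star 1: M = m − 5 log₁₀ d + 5 = 7.67 − 5·0.9279 + 5 = 8.031
Star 2: d = 298 ly / 3.26 = 91.41 pc
Star 2: M = m − 5 log₁₀ d + 5 = 17.14 − 5·1.9610 + 5 = 12.335
ΔM = M_1 − M_2 = 8.031 − (12.335) = -4.304; smaller M is more luminous → Star 1.
L ratio = 10^(0.4 |ΔM|) = 10^1.722 = 52.70

Star 1 is more luminous, by a factor of 52.7.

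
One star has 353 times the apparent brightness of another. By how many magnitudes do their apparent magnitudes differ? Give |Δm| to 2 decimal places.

|Δm| ≈ 6.37

Pogson: Δm = −2.5 log₁₀(ratio) = −2.5 log₁₀(353) = −2.5 × 2.5478 = -6.369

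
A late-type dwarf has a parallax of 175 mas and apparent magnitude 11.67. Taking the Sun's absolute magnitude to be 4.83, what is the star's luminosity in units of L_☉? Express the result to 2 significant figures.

L/L_☉ ≈ 6.0×10^-4

d = 1/p = 1000/175 mas = 5.714 pc
M = m − 5 log₁₀ d + 5 = 11.67 − 5·0.7570 + 5 = 12.885
M − M_☉ = 12.885 − 4.83 = 8.055
L/L_☉ = 10^(−0.4 × 8.055) = 5.997×10^-4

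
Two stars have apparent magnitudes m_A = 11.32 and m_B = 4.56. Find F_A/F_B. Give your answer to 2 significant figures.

Magnitude difference = 6.76
Flux ratio = 10^(−0.4 Δm) = 10^(−0.4 × 6.76) = 10^-2.704 = 1.977×10^-3

F_A/F_B ≈ 2.0×10^-3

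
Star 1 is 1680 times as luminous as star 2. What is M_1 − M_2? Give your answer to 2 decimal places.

Pogson: ΔM = −2.5 log₁₀(ratio) = −2.5 log₁₀(1680) = −2.5 × 3.2253 = -8.063
Star 1 is brighter, so it has the smaller magnitude: the difference is negative.

M_1 − M_2 ≈ -8.06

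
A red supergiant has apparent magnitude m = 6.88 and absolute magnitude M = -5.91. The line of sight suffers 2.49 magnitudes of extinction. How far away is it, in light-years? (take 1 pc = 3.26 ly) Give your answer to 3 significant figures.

m − M = 5 log₁₀(d/10 pc) + A  ⇒  6.88 − (-5.91) − 2.49 = 5 log₁₀(d/10)
10.300 = 5 log₁₀(d/10)
log₁₀ d = (m − M − A)/5 + 1 = 3.0600
d = 10^3.0600 = 1148 pc
= 3743 ly

d ≈ 3740 ly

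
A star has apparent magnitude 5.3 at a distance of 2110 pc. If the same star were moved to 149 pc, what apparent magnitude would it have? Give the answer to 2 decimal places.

m ≈ -0.46

Flux ∝ 1/d², so Δm = 5 log₁₀(d₂/d₁) = 5 log₁₀(149/2110) = -5.755
m₂ = m₁ + Δm = 5.3 + (-5.755) = -0.455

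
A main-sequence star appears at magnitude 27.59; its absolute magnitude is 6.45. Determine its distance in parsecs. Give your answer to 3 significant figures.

d ≈ 169000 pc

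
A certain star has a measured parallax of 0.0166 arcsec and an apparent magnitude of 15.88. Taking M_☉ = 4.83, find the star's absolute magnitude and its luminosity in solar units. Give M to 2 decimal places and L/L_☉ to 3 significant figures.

d = 1/p = 1/0.0166″ = 60.24 pc
M = m − 5 log₁₀ d + 5 = 15.88 − 5·1.7799 + 5 = 11.981
M − M_☉ = 11.981 − 4.83 = 7.151
L/L_☉ = 10^(−0.4 × 7.151) = 1.380×10^-3

M ≈ 11.98; L/L_☉ ≈ 1.38×10^-3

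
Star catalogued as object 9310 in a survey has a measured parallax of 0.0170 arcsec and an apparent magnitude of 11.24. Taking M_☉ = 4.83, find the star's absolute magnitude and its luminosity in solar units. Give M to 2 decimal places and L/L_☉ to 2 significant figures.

d = 1/p = 1/0.0170″ = 58.82 pc
M = m − 5 log₁₀ d + 5 = 11.24 − 5·1.7696 + 5 = 7.392
M − M_☉ = 7.392 − 4.83 = 2.562
L/L_☉ = 10^(−0.4 × 2.562) = 0.09443

M ≈ 7.39; L/L_☉ ≈ 0.094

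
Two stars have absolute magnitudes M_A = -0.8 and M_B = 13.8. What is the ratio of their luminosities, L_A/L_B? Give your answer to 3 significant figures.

ΔM = M_A − M_B = -14.6
L_A/L_B = 10^(−0.4 ΔM) = 10^5.840 = 691800

L_A/L_B ≈ 692000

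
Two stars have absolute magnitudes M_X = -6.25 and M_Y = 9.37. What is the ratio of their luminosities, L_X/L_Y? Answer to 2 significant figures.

ΔM = M_X − M_Y = -15.62
L_X/L_Y = 10^(−0.4 ΔM) = 10^6.248 = 1.770×10^6

L_X/L_Y ≈ 1.8×10^6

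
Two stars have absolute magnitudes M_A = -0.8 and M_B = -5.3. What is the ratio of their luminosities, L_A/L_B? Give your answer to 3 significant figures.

L_A/L_B ≈ 0.0158

ΔM = M_A − M_B = 4.5
L_A/L_B = 10^(−0.4 ΔM) = 10^-1.800 = 0.01585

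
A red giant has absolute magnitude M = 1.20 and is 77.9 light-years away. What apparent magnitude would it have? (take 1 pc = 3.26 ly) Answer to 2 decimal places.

d = 77.9 ly / 3.26 = 23.90 pc
m = M + 5 log₁₀ d − 5 = 1.20 + 5·1.3783 − 5 = 3.092

m ≈ 3.09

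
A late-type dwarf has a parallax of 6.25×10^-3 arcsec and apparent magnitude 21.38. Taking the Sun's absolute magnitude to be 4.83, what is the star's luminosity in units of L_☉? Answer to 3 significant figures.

d = 1/p = 1/6.25×10^-3″ = 160.0 pc
M = m − 5 log₁₀ d + 5 = 21.38 − 5·2.2041 + 5 = 15.359
M − M_☉ = 15.359 − 4.83 = 10.529
L/L_☉ = 10^(−0.4 × 10.529) = 6.141×10^-5

L/L_☉ ≈ 6.14×10^-5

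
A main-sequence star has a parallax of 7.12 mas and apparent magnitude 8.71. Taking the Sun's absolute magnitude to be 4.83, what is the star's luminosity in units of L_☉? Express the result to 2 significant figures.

d = 1/p = 1000/7.12 mas = 140.4 pc
M = m − 5 log₁₀ d + 5 = 8.71 − 5·2.1475 + 5 = 2.972
M − M_☉ = 2.972 − 4.83 = -1.858
L/L_☉ = 10^(−0.4 × -1.858) = 5.534

L/L_☉ ≈ 5.5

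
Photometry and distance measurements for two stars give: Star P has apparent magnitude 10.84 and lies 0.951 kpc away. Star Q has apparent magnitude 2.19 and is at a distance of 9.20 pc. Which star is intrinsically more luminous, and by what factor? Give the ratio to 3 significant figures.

Star P is more luminous, by a factor of 3.70.

Star P: d = 0.951 kpc = 951.0 pc
Star P: M = m − 5 log₁₀ d + 5 = 10.84 − 5·2.9782 + 5 = 0.949
Star Q: M = m − 5 log₁₀ d + 5 = 2.19 − 5·0.9638 + 5 = 2.371
ΔM = M_P − M_Q = 0.949 − (2.371) = -1.422; smaller M is more luminous → Star P.
L ratio = 10^(0.4 |ΔM|) = 10^0.569 = 3.705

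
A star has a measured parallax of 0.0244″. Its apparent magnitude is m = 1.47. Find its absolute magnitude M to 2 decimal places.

M ≈ -1.59

d = 1/p = 1/0.0244″ = 40.98 pc
5 log₁₀(d/10 pc) = 5 log₁₀(40.98) − 5 = 3.063
M = m − 5 log₁₀(d/10) = 1.47 − 3.063 = -1.593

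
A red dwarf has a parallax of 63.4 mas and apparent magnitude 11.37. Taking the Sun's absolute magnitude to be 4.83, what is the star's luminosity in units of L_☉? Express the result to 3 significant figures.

L/L_☉ ≈ 6.02×10^-3

d = 1/p = 1000/63.4 mas = 15.77 pc
M = m − 5 log₁₀ d + 5 = 11.37 − 5·1.1979 + 5 = 10.380
M − M_☉ = 10.380 − 4.83 = 5.550
L/L_☉ = 10^(−0.4 × 5.550) = 6.023×10^-3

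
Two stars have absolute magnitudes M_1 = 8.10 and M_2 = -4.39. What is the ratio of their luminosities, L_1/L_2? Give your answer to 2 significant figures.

L_1/L_2 ≈ 1.0×10^-5

ΔM = M_1 − M_2 = 12.49
L_1/L_2 = 10^(−0.4 ΔM) = 10^-4.996 = 1.009×10^-5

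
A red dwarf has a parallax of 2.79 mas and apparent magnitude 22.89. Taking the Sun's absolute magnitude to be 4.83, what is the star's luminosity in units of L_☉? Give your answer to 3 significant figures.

L/L_☉ ≈ 7.67×10^-5

d = 1/p = 1000/2.79 mas = 358.4 pc
M = m − 5 log₁₀ d + 5 = 22.89 − 5·2.5544 + 5 = 15.118
M − M_☉ = 15.118 − 4.83 = 10.288
L/L_☉ = 10^(−0.4 × 10.288) = 7.670×10^-5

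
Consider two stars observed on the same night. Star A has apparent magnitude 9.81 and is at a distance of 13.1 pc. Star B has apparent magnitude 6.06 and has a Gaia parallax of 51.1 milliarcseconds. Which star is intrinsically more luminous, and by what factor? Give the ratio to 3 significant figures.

Star A: M = m − 5 log₁₀ d + 5 = 9.81 − 5·1.1173 + 5 = 9.224
Star B: p = 51.1 mas = 0.0511″ → d = 1/p = 19.57 pc
Star B: M = m − 5 log₁₀ d + 5 = 6.06 − 5·1.2916 + 5 = 4.602
ΔM = M_A − M_B = 9.224 − (4.602) = 4.622; smaller M is more luminous → Star B.
L ratio = 10^(0.4 |ΔM|) = 10^1.849 = 70.57

Star B is more luminous, by a factor of 70.6.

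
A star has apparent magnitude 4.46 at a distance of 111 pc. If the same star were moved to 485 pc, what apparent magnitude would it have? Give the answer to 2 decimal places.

Flux ∝ 1/d², so Δm = 5 log₁₀(d₂/d₁) = 5 log₁₀(485/111) = 3.202
m₂ = m₁ + Δm = 4.46 + (3.202) = 7.662

m ≈ 7.66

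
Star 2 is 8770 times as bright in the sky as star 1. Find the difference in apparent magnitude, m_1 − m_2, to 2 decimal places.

m_1 − m_2 ≈ 9.86

Pogson: Δm = −2.5 log₁₀(ratio) = −2.5 log₁₀(8770) = −2.5 × 3.9430 = -9.857
Star 2 is brighter so has the smaller magnitude: m_1 − m_2 is positive.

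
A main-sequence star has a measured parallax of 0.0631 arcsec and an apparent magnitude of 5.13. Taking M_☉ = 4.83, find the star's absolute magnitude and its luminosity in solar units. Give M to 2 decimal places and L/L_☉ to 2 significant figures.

M ≈ 4.13; L/L_☉ ≈ 1.9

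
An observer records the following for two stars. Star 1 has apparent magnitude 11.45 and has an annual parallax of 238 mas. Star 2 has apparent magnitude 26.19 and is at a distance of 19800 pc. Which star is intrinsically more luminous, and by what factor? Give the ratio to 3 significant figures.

Star 2 is more luminous, by a factor of 28.2.

Star 1: p = 238 mas = 0.238″ → d = 1/p = 4.202 pc
Star 1: M = m − 5 log₁₀ d + 5 = 11.45 − 5·0.6234 + 5 = 13.333
Star 2: M = m − 5 log₁₀ d + 5 = 26.19 − 5·4.2967 + 5 = 9.707
ΔM = M_1 − M_2 = 13.333 − (9.707) = 3.626; smaller M is more luminous → Star 2.
L ratio = 10^(0.4 |ΔM|) = 10^1.450 = 28.22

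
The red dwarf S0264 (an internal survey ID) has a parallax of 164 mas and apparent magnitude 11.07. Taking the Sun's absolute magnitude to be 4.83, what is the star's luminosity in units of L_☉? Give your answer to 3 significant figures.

d = 1/p = 1000/164 mas = 6.098 pc
M = m − 5 log₁₀ d + 5 = 11.07 − 5·0.7852 + 5 = 12.144
M − M_☉ = 12.144 − 4.83 = 7.314
L/L_☉ = 10^(−0.4 × 7.314) = 1.187×10^-3

L/L_☉ ≈ 1.19×10^-3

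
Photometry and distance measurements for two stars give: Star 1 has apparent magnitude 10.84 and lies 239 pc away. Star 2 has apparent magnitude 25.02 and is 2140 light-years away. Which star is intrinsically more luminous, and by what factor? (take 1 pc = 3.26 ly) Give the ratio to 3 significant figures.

Star 1 is more luminous, by a factor of 62300.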